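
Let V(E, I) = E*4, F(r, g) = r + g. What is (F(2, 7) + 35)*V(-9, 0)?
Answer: -1584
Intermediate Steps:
F(r, g) = g + r
V(E, I) = 4*E
(F(2, 7) + 35)*V(-9, 0) = ((7 + 2) + 35)*(4*(-9)) = (9 + 35)*(-36) = 44*(-36) = -1584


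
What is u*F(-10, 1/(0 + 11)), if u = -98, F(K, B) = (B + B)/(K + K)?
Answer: 49/55 ≈ 0.89091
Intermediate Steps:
F(K, B) = B/K (F(K, B) = (2*B)/((2*K)) = (2*B)*(1/(2*K)) = B/K)
u*F(-10, 1/(0 + 11)) = -98/((0 + 11)*(-10)) = -98*(-1)/(11*10) = -98*(-1/110) = 49/55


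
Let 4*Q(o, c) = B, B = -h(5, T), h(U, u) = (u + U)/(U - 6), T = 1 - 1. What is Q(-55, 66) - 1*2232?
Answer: -8923/4 ≈ -2230.8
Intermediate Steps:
T = 0
h(U, u) = (U + u)/(-6 + U)
B = 5 (B = -(5 + 0)/(-6 + 5) = -5/(-1) = -(-1)*5 = -1*(-5) = 5)
Q(o, c) = 5/4 (Q(o, c) = (¼)*5 = 5/4)
Q(-55, 66) - 1*2232 = 5/4 - 1*2232 = 5/4 - 2232 = -8923/4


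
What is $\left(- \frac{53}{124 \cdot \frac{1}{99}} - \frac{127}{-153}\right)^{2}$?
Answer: $\frac{619436683849}{359936784} \approx 1721.0$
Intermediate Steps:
$\left(- \frac{53}{124 \cdot \frac{1}{99}} - \frac{127}{-153}\right)^{2} = \left(- \frac{53}{124 \cdot \frac{1}{99}} - - \frac{127}{153}\right)^{2} = \left(- \frac{53}{\frac{124}{99}} + \frac{127}{153}\right)^{2} = \left(\left(-53\right) \frac{99}{124} + \frac{127}{153}\right)^{2} = \left(- \frac{5247}{124} + \frac{127}{153}\right)^{2} = \left(- \frac{787043}{18972}\right)^{2} = \frac{619436683849}{359936784}$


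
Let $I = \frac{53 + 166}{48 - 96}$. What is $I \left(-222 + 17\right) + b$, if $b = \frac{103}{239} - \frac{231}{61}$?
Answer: $\frac{217391919}{233264} \approx 931.96$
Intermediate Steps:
$I = - \frac{73}{16}$ ($I = \frac{219}{-48} = 219 \left(- \frac{1}{48}\right) = - \frac{73}{16} \approx -4.5625$)
$b = - \frac{48926}{14579}$ ($b = 103 \cdot \frac{1}{239} - \frac{231}{61} = \frac{103}{239} - \frac{231}{61} = - \frac{48926}{14579} \approx -3.3559$)
$I \left(-222 + 17\right) + b = - \frac{73 \left(-222 + 17\right)}{16} - \frac{48926}{14579} = \left(- \frac{73}{16}\right) \left(-205\right) - \frac{48926}{14579} = \frac{14965}{16} - \frac{48926}{14579} = \frac{217391919}{233264}$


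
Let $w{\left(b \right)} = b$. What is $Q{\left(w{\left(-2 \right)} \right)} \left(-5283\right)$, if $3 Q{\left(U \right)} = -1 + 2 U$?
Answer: $8805$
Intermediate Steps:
$Q{\left(U \right)} = - \frac{1}{3} + \frac{2 U}{3}$ ($Q{\left(U \right)} = \frac{-1 + 2 U}{3} = - \frac{1}{3} + \frac{2 U}{3}$)
$Q{\left(w{\left(-2 \right)} \right)} \left(-5283\right) = \left(- \frac{1}{3} + \frac{2}{3} \left(-2\right)\right) \left(-5283\right) = \left(- \frac{1}{3} - \frac{4}{3}\right) \left(-5283\right) = \left(- \frac{5}{3}\right) \left(-5283\right) = 8805$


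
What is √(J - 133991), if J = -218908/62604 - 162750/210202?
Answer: I*√40285136650099776802727/548311917 ≈ 366.05*I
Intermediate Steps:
J = -7025462552/1644935751 (J = -218908*1/62604 - 162750*1/210202 = -54727/15651 - 81375/105101 = -7025462552/1644935751 ≈ -4.2710)
√(J - 133991) = √(-7025462552/1644935751 - 133991) = √(-220413611674793/1644935751) = I*√40285136650099776802727/548311917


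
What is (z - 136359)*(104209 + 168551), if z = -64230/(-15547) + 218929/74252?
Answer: -10733384896886769870/288598961 ≈ -3.7191e+10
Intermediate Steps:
z = 8172895123/1154395844 (z = -64230*(-1/15547) + 218929*(1/74252) = 64230/15547 + 218929/74252 = 8172895123/1154395844 ≈ 7.0798)
(z - 136359)*(104209 + 168551) = (8172895123/1154395844 - 136359)*(104209 + 168551) = -157404089996873/1154395844*272760 = -10733384896886769870/288598961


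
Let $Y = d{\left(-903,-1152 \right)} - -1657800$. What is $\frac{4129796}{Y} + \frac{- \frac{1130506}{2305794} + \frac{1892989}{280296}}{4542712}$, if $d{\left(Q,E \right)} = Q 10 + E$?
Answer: $\frac{336805322888871392694413}{134371336318620907633344} \approx 2.5065$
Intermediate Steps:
$d{\left(Q,E \right)} = E + 10 Q$ ($d{\left(Q,E \right)} = 10 Q + E = E + 10 Q$)
$Y = 1647618$ ($Y = \left(-1152 + 10 \left(-903\right)\right) - -1657800 = \left(-1152 - 9030\right) + 1657800 = -10182 + 1657800 = 1647618$)
$\frac{4129796}{Y} + \frac{- \frac{1130506}{2305794} + \frac{1892989}{280296}}{4542712} = \frac{4129796}{1647618} + \frac{- \frac{1130506}{2305794} + \frac{1892989}{280296}}{4542712} = 4129796 \cdot \frac{1}{1647618} + \left(\left(-1130506\right) \frac{1}{2305794} + 1892989 \cdot \frac{1}{280296}\right) \frac{1}{4542712} = \frac{2064898}{823809} + \left(- \frac{565253}{1152897} + \frac{1892989}{280296}\right) \frac{1}{4542712} = \frac{2064898}{823809} + \frac{674661061415}{107717472504} \cdot \frac{1}{4542712} = \frac{2064898}{823809} + \frac{674661061415}{489329454953590848} = \frac{336805322888871392694413}{134371336318620907633344}$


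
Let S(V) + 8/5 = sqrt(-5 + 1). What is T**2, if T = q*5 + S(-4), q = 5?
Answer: 13589/25 + 468*I/5 ≈ 543.56 + 93.6*I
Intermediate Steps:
S(V) = -8/5 + 2*I (S(V) = -8/5 + sqrt(-5 + 1) = -8/5 + sqrt(-4) = -8/5 + 2*I)
T = 117/5 + 2*I (T = 5*5 + (-8/5 + 2*I) = 25 + (-8/5 + 2*I) = 117/5 + 2*I ≈ 23.4 + 2.0*I)
T**2 = (117/5 + 2*I)**2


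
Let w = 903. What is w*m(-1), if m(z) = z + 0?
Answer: -903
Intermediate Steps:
m(z) = z
w*m(-1) = 903*(-1) = -903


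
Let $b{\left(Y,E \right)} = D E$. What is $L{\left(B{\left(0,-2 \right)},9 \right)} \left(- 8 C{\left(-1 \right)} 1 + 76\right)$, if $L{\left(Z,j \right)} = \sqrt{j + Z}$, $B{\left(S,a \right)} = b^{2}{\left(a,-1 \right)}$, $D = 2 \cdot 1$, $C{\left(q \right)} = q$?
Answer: $84 \sqrt{13} \approx 302.87$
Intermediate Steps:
$D = 2$
$b{\left(Y,E \right)} = 2 E$
$B{\left(S,a \right)} = 4$ ($B{\left(S,a \right)} = \left(2 \left(-1\right)\right)^{2} = \left(-2\right)^{2} = 4$)
$L{\left(Z,j \right)} = \sqrt{Z + j}$
$L{\left(B{\left(0,-2 \right)},9 \right)} \left(- 8 C{\left(-1 \right)} 1 + 76\right) = \sqrt{4 + 9} \left(- 8 \left(\left(-1\right) 1\right) + 76\right) = \sqrt{13} \left(\left(-8\right) \left(-1\right) + 76\right) = \sqrt{13} \left(8 + 76\right) = \sqrt{13} \cdot 84 = 84 \sqrt{13}$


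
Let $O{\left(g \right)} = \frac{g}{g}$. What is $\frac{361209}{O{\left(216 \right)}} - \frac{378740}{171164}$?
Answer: $\frac{15456399634}{42791} \approx 3.6121 \cdot 10^{5}$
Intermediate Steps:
$O{\left(g \right)} = 1$
$\frac{361209}{O{\left(216 \right)}} - \frac{378740}{171164} = \frac{361209}{1} - \frac{378740}{171164} = 361209 \cdot 1 - \frac{94685}{42791} = 361209 - \frac{94685}{42791} = \frac{15456399634}{42791}$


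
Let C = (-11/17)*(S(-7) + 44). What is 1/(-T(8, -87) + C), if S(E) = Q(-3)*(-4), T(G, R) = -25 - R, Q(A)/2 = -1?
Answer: -17/1626 ≈ -0.010455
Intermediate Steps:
Q(A) = -2 (Q(A) = 2*(-1) = -2)
S(E) = 8 (S(E) = -2*(-4) = 8)
C = -572/17 (C = (-11/17)*(8 + 44) = -11*1/17*52 = -11/17*52 = -572/17 ≈ -33.647)
1/(-T(8, -87) + C) = 1/(-(-25 - 1*(-87)) - 572/17) = 1/(-(-25 + 87) - 572/17) = 1/(-1*62 - 572/17) = 1/(-62 - 572/17) = 1/(-1626/17) = -17/1626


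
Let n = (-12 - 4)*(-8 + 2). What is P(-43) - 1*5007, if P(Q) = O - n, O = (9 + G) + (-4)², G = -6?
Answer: -5084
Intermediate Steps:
n = 96 (n = -16*(-6) = 96)
O = 19 (O = (9 - 6) + (-4)² = 3 + 16 = 19)
P(Q) = -77 (P(Q) = 19 - 1*96 = 19 - 96 = -77)
P(-43) - 1*5007 = -77 - 1*5007 = -77 - 5007 = -5084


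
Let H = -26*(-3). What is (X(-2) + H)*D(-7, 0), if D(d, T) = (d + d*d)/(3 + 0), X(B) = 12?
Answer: 1260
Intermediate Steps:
D(d, T) = d/3 + d**2/3 (D(d, T) = (d + d**2)/3 = (d + d**2)*(1/3) = d/3 + d**2/3)
H = 78
(X(-2) + H)*D(-7, 0) = (12 + 78)*((1/3)*(-7)*(1 - 7)) = 90*((1/3)*(-7)*(-6)) = 90*14 = 1260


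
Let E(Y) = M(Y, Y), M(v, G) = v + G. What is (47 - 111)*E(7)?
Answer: -896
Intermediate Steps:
M(v, G) = G + v
E(Y) = 2*Y (E(Y) = Y + Y = 2*Y)
(47 - 111)*E(7) = (47 - 111)*(2*7) = -64*14 = -896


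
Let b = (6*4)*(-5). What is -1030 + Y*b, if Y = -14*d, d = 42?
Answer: 69530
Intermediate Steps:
Y = -588 (Y = -14*42 = -588)
b = -120 (b = 24*(-5) = -120)
-1030 + Y*b = -1030 - 588*(-120) = -1030 + 70560 = 69530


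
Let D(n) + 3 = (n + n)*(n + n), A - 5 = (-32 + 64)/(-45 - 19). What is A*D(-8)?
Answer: 2277/2 ≈ 1138.5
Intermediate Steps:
A = 9/2 (A = 5 + (-32 + 64)/(-45 - 19) = 5 + 32/(-64) = 5 + 32*(-1/64) = 5 - 1/2 = 9/2 ≈ 4.5000)
D(n) = -3 + 4*n**2 (D(n) = -3 + (n + n)*(n + n) = -3 + (2*n)*(2*n) = -3 + 4*n**2)
A*D(-8) = 9*(-3 + 4*(-8)**2)/2 = 9*(-3 + 4*64)/2 = 9*(-3 + 256)/2 = (9/2)*253 = 2277/2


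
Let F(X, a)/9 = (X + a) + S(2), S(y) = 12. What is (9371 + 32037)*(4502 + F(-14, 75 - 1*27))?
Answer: 203561728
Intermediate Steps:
F(X, a) = 108 + 9*X + 9*a (F(X, a) = 9*((X + a) + 12) = 9*(12 + X + a) = 108 + 9*X + 9*a)
(9371 + 32037)*(4502 + F(-14, 75 - 1*27)) = (9371 + 32037)*(4502 + (108 + 9*(-14) + 9*(75 - 1*27))) = 41408*(4502 + (108 - 126 + 9*(75 - 27))) = 41408*(4502 + (108 - 126 + 9*48)) = 41408*(4502 + (108 - 126 + 432)) = 41408*(4502 + 414) = 41408*4916 = 203561728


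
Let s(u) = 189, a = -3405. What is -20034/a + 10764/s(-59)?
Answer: 1497698/23835 ≈ 62.836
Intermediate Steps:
-20034/a + 10764/s(-59) = -20034/(-3405) + 10764/189 = -20034*(-1/3405) + 10764*(1/189) = 6678/1135 + 1196/21 = 1497698/23835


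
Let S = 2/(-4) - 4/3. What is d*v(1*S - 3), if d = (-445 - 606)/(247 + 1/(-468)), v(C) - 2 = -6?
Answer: 1967472/115595 ≈ 17.020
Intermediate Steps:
S = -11/6 (S = 2*(-¼) - 4*⅓ = -½ - 4/3 = -11/6 ≈ -1.8333)
v(C) = -4 (v(C) = 2 - 6 = -4)
d = -491868/115595 (d = -1051/(247 - 1/468) = -1051/115595/468 = -1051*468/115595 = -491868/115595 ≈ -4.2551)
d*v(1*S - 3) = -491868/115595*(-4) = 1967472/115595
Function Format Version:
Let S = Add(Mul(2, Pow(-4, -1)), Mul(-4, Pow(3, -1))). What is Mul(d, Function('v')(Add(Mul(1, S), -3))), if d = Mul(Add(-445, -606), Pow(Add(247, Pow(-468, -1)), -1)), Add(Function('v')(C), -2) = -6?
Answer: Rational(1967472, 115595) ≈ 17.020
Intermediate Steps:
S = Rational(-11, 6) (S = Add(Mul(2, Rational(-1, 4)), Mul(-4, Rational(1, 3))) = Add(Rational(-1, 2), Rational(-4, 3)) = Rational(-11, 6) ≈ -1.8333)
Function('v')(C) = -4 (Function('v')(C) = Add(2, -6) = -4)
d = Rational(-491868, 115595) (d = Mul(-1051, Pow(Add(247, Rational(-1, 468)), -1)) = Mul(-1051, Pow(Rational(115595, 468), -1)) = Mul(-1051, Rational(468, 115595)) = Rational(-491868, 115595) ≈ -4.2551)
Mul(d, Function('v')(Add(Mul(1, S), -3))) = Mul(Rational(-491868, 115595), -4) = Rational(1967472, 115595)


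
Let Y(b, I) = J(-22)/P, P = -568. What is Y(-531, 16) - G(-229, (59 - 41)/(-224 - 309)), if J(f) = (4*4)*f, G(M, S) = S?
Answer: 24730/37843 ≈ 0.65349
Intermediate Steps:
J(f) = 16*f
Y(b, I) = 44/71 (Y(b, I) = (16*(-22))/(-568) = -352*(-1/568) = 44/71)
Y(-531, 16) - G(-229, (59 - 41)/(-224 - 309)) = 44/71 - (59 - 41)/(-224 - 309) = 44/71 - 18/(-533) = 44/71 - 18*(-1)/533 = 44/71 - 1*(-18/533) = 44/71 + 18/533 = 24730/37843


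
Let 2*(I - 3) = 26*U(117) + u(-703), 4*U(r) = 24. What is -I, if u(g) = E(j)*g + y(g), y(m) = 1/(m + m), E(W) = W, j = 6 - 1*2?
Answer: 3725901/2812 ≈ 1325.0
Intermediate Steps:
j = 4 (j = 6 - 2 = 4)
U(r) = 6 (U(r) = (1/4)*24 = 6)
y(m) = 1/(2*m)
u(g) = 1/(2*g) + 4*g (u(g) = 4*g + 1/(2*g) = 1/(2*g) + 4*g)
I = -3725901/2812 (I = 3 + (26*6 + ((1/2)/(-703) + 4*(-703)))/2 = 3 + (156 + ((1/2)*(-1/703) - 2812))/2 = 3 + (156 + (-1/1406 - 2812))/2 = 3 + (156 - 3953673/1406)/2 = 3 + (1/2)*(-3734337/1406) = 3 - 3734337/2812 = -3725901/2812 ≈ -1325.0)
-I = -1*(-3725901/2812) = 3725901/2812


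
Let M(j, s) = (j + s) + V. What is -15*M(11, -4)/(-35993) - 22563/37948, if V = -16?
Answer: -817233039/1365862364 ≈ -0.59833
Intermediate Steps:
M(j, s) = -16 + j + s (M(j, s) = (j + s) - 16 = -16 + j + s)
-15*M(11, -4)/(-35993) - 22563/37948 = -15*(-16 + 11 - 4)/(-35993) - 22563/37948 = -15*(-9)*(-1/35993) - 22563*1/37948 = 135*(-1/35993) - 22563/37948 = -135/35993 - 22563/37948 = -817233039/1365862364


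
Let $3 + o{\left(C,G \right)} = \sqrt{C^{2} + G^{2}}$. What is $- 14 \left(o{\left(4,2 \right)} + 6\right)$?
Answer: $-42 - 28 \sqrt{5} \approx -104.61$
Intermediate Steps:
$o{\left(C,G \right)} = -3 + \sqrt{C^{2} + G^{2}}$
$- 14 \left(o{\left(4,2 \right)} + 6\right) = - 14 \left(\left(-3 + \sqrt{4^{2} + 2^{2}}\right) + 6\right) = - 14 \left(\left(-3 + \sqrt{16 + 4}\right) + 6\right) = - 14 \left(\left(-3 + \sqrt{20}\right) + 6\right) = - 14 \left(\left(-3 + 2 \sqrt{5}\right) + 6\right) = - 14 \left(3 + 2 \sqrt{5}\right) = -42 - 28 \sqrt{5}$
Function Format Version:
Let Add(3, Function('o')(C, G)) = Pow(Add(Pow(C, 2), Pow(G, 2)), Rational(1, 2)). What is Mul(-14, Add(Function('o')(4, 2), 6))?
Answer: Add(-42, Mul(-28, Pow(5, Rational(1, 2)))) ≈ -104.61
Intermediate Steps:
Function('o')(C, G) = Add(-3, Pow(Add(Pow(C, 2), Pow(G, 2)), Rational(1, 2)))
Mul(-14, Add(Function('o')(4, 2), 6)) = Mul(-14, Add(Add(-3, Pow(Add(Pow(4, 2), Pow(2, 2)), Rational(1, 2))), 6)) = Mul(-14, Add(Add(-3, Pow(Add(16, 4), Rational(1, 2))), 6)) = Mul(-14, Add(Add(-3, Pow(20, Rational(1, 2))), 6)) = Mul(-14, Add(Add(-3, Mul(2, Pow(5, Rational(1, 2)))), 6)) = Mul(-14, Add(3, Mul(2, Pow(5, Rational(1, 2))))) = Add(-42, Mul(-28, Pow(5, Rational(1, 2))))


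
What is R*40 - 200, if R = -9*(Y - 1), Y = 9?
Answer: -3080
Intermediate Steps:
R = -72 (R = -9*(9 - 1) = -9*8 = -72)
R*40 - 200 = -72*40 - 200 = -2880 - 200 = -3080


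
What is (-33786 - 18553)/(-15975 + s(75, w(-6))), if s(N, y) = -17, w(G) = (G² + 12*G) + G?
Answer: 52339/15992 ≈ 3.2728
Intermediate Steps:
w(G) = G² + 13*G
(-33786 - 18553)/(-15975 + s(75, w(-6))) = (-33786 - 18553)/(-15975 - 17) = -52339/(-15992) = -52339*(-1/15992) = 52339/15992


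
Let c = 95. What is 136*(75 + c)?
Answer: 23120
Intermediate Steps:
136*(75 + c) = 136*(75 + 95) = 136*170 = 23120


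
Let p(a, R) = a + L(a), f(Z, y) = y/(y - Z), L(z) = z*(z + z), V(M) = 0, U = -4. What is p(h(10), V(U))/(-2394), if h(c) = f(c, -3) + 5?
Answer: -5066/202293 ≈ -0.025043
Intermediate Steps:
L(z) = 2*z² (L(z) = z*(2*z) = 2*z²)
h(c) = 5 - 3/(-3 - c) (h(c) = -3/(-3 - c) + 5 = 5 - 3/(-3 - c))
p(a, R) = a + 2*a²
p(h(10), V(U))/(-2394) = (((18 + 5*10)/(3 + 10))*(1 + 2*((18 + 5*10)/(3 + 10))))/(-2394) = (((18 + 50)/13)*(1 + 2*((18 + 50)/13)))*(-1/2394) = (((1/13)*68)*(1 + 2*((1/13)*68)))*(-1/2394) = (68*(1 + 2*(68/13))/13)*(-1/2394) = (68*(1 + 136/13)/13)*(-1/2394) = ((68/13)*(149/13))*(-1/2394) = (10132/169)*(-1/2394) = -5066/202293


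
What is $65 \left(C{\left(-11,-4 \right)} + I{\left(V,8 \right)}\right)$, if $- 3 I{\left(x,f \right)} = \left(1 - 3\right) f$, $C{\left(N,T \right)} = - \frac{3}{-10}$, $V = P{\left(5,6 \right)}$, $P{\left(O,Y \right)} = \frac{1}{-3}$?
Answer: $\frac{2197}{6} \approx 366.17$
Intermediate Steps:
$P{\left(O,Y \right)} = - \frac{1}{3}$
$V = - \frac{1}{3} \approx -0.33333$
$C{\left(N,T \right)} = \frac{3}{10}$ ($C{\left(N,T \right)} = \left(-3\right) \left(- \frac{1}{10}\right) = \frac{3}{10}$)
$I{\left(x,f \right)} = \frac{2 f}{3}$ ($I{\left(x,f \right)} = - \frac{\left(1 - 3\right) f}{3} = - \frac{\left(-2\right) f}{3} = \frac{2 f}{3}$)
$65 \left(C{\left(-11,-4 \right)} + I{\left(V,8 \right)}\right) = 65 \left(\frac{3}{10} + \frac{2}{3} \cdot 8\right) = 65 \left(\frac{3}{10} + \frac{16}{3}\right) = 65 \cdot \frac{169}{30} = \frac{2197}{6}$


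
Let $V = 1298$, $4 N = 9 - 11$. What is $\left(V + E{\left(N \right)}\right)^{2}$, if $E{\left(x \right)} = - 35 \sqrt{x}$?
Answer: $\frac{3368383}{2} - 45430 i \sqrt{2} \approx 1.6842 \cdot 10^{6} - 64248.0 i$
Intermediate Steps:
$N = - \frac{1}{2}$ ($N = \frac{9 - 11}{4} = \frac{1}{4} \left(-2\right) = - \frac{1}{2} \approx -0.5$)
$\left(V + E{\left(N \right)}\right)^{2} = \left(1298 - 35 \sqrt{- \frac{1}{2}}\right)^{2} = \left(1298 - 35 \frac{i \sqrt{2}}{2}\right)^{2} = \left(1298 - \frac{35 i \sqrt{2}}{2}\right)^{2}$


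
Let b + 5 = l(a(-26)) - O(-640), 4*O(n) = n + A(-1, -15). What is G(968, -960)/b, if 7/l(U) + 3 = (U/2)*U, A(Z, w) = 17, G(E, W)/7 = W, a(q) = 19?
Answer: -9542400/214121 ≈ -44.565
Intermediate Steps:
G(E, W) = 7*W
O(n) = 17/4 + n/4 (O(n) = (n + 17)/4 = (17 + n)/4 = 17/4 + n/4)
l(U) = 7/(-3 + U²/2) (l(U) = 7/(-3 + (U/2)*U) = 7/(-3 + U²/2))
b = 214121/1420 (b = -5 + (14/(-6 + 19²) - (17/4 + (¼)*(-640))) = -5 + (14/(-6 + 361) - (17/4 - 160)) = -5 + (14/355 - 1*(-623/4)) = -5 + (14*(1/355) + 623/4) = -5 + (14/355 + 623/4) = -5 + 221221/1420 = 214121/1420 ≈ 150.79)
G(968, -960)/b = (7*(-960))/(214121/1420) = -6720*1420/214121 = -9542400/214121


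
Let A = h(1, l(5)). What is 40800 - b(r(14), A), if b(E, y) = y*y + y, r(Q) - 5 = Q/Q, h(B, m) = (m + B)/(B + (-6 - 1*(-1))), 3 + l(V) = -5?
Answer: 652723/16 ≈ 40795.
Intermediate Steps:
l(V) = -8 (l(V) = -3 - 5 = -8)
h(B, m) = (B + m)/(-5 + B) (h(B, m) = (B + m)/(B + (-6 + 1)) = (B + m)/(B - 5) = (B + m)/(-5 + B))
r(Q) = 6 (r(Q) = 5 + Q/Q = 5 + 1 = 6)
A = 7/4 (A = (1 - 8)/(-5 + 1) = -7/(-4) = -1/4*(-7) = 7/4 ≈ 1.7500)
b(E, y) = y + y**2 (b(E, y) = y**2 + y = y + y**2)
40800 - b(r(14), A) = 40800 - 7*(1 + 7/4)/4 = 40800 - 7*11/(4*4) = 40800 - 1*77/16 = 40800 - 77/16 = 652723/16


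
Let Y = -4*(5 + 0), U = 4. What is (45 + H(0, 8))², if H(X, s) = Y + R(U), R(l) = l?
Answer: 841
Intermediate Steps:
Y = -20 (Y = -4*5 = -20)
H(X, s) = -16 (H(X, s) = -20 + 4 = -16)
(45 + H(0, 8))² = (45 - 16)² = 29² = 841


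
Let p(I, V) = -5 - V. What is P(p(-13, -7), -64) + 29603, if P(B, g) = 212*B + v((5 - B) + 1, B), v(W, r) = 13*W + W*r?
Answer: 30087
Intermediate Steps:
P(B, g) = 212*B + (6 - B)*(13 + B) (P(B, g) = 212*B + ((5 - B) + 1)*(13 + B) = 212*B + (6 - B)*(13 + B))
P(p(-13, -7), -64) + 29603 = (78 - (-5 - 1*(-7))² + 205*(-5 - 1*(-7))) + 29603 = (78 - (-5 + 7)² + 205*(-5 + 7)) + 29603 = (78 - 1*2² + 205*2) + 29603 = (78 - 1*4 + 410) + 29603 = (78 - 4 + 410) + 29603 = 484 + 29603 = 30087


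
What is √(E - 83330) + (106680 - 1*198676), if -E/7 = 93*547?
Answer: -91996 + I*√439427 ≈ -91996.0 + 662.89*I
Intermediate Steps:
E = -356097 (E = -651*547 = -7*50871 = -356097)
√(E - 83330) + (106680 - 1*198676) = √(-356097 - 83330) + (106680 - 1*198676) = √(-439427) + (106680 - 198676) = I*√439427 - 91996 = -91996 + I*√439427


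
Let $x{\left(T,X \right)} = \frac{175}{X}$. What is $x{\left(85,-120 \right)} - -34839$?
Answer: $\frac{836101}{24} \approx 34838.0$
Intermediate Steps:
$x{\left(85,-120 \right)} - -34839 = \frac{175}{-120} - -34839 = 175 \left(- \frac{1}{120}\right) + 34839 = - \frac{35}{24} + 34839 = \frac{836101}{24}$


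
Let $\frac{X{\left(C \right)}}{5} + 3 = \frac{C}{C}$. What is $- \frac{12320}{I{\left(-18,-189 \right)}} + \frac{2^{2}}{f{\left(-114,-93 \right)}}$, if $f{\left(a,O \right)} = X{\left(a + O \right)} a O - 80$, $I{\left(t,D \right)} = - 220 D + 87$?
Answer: $- \frac{326829667}{1105217175} \approx -0.29572$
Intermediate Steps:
$I{\left(t,D \right)} = 87 - 220 D$
$X{\left(C \right)} = -10$ ($X{\left(C \right)} = -15 + 5 \frac{C}{C} = -15 + 5 \cdot 1 = -15 + 5 = -10$)
$f{\left(a,O \right)} = -80 - 10 O a$ ($f{\left(a,O \right)} = - 10 a O - 80 = - 10 O a - 80 = -80 - 10 O a$)
$- \frac{12320}{I{\left(-18,-189 \right)}} + \frac{2^{2}}{f{\left(-114,-93 \right)}} = - \frac{12320}{87 - -41580} + \frac{2^{2}}{-80 - \left(-930\right) \left(-114\right)} = - \frac{12320}{87 + 41580} + \frac{4}{-80 - 106020} = - \frac{12320}{41667} + \frac{4}{-106100} = \left(-12320\right) \frac{1}{41667} + 4 \left(- \frac{1}{106100}\right) = - \frac{12320}{41667} - \frac{1}{26525} = - \frac{326829667}{1105217175}$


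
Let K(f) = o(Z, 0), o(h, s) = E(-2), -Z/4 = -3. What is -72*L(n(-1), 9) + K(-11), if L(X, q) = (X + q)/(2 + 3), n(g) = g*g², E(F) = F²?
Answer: -556/5 ≈ -111.20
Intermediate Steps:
Z = 12 (Z = -4*(-3) = 12)
o(h, s) = 4 (o(h, s) = (-2)² = 4)
n(g) = g³
K(f) = 4
L(X, q) = X/5 + q/5 (L(X, q) = (X + q)/5 = (X + q)*(⅕) = X/5 + q/5)
-72*L(n(-1), 9) + K(-11) = -72*((⅕)*(-1)³ + (⅕)*9) + 4 = -72*((⅕)*(-1) + 9/5) + 4 = -72*(-⅕ + 9/5) + 4 = -72*8/5 + 4 = -576/5 + 4 = -556/5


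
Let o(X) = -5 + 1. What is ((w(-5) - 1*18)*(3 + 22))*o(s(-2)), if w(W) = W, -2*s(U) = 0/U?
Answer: 2300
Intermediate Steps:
s(U) = 0 (s(U) = -0/U = -½*0 = 0)
o(X) = -4
((w(-5) - 1*18)*(3 + 22))*o(s(-2)) = ((-5 - 1*18)*(3 + 22))*(-4) = ((-5 - 18)*25)*(-4) = -23*25*(-4) = -575*(-4) = 2300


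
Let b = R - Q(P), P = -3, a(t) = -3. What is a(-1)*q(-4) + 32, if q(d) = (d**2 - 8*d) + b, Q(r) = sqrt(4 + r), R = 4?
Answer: -121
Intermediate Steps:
b = 3 (b = 4 - sqrt(4 - 3) = 4 - sqrt(1) = 4 - 1*1 = 4 - 1 = 3)
q(d) = 3 + d**2 - 8*d (q(d) = (d**2 - 8*d) + 3 = 3 + d**2 - 8*d)
a(-1)*q(-4) + 32 = -3*(3 + (-4)**2 - 8*(-4)) + 32 = -3*(3 + 16 + 32) + 32 = -3*51 + 32 = -153 + 32 = -121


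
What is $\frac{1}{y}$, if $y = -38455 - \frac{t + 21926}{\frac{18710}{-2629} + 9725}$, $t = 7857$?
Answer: $- \frac{1965255}{75579904064} \approx -2.6002 \cdot 10^{-5}$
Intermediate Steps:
$y = - \frac{75579904064}{1965255}$ ($y = -38455 - \frac{7857 + 21926}{\frac{18710}{-2629} + 9725} = -38455 - \frac{29783}{18710 \left(- \frac{1}{2629}\right) + 9725} = -38455 - \frac{29783}{- \frac{18710}{2629} + 9725} = -38455 - \frac{29783}{\frac{25548315}{2629}} = -38455 - 29783 \cdot \frac{2629}{25548315} = -38455 - \frac{6023039}{1965255} = - \frac{75579904064}{1965255} \approx -38458.0$)
$\frac{1}{y} = \frac{1}{- \frac{75579904064}{1965255}} = - \frac{1965255}{75579904064}$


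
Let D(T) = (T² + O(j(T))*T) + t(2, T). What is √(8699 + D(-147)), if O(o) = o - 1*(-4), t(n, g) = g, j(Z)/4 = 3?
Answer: √27809 ≈ 166.76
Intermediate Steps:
j(Z) = 12 (j(Z) = 4*3 = 12)
O(o) = 4 + o (O(o) = o + 4 = 4 + o)
D(T) = T² + 17*T (D(T) = (T² + (4 + 12)*T) + T = (T² + 16*T) + T = T² + 17*T)
√(8699 + D(-147)) = √(8699 - 147*(17 - 147)) = √(8699 - 147*(-130)) = √(8699 + 19110) = √27809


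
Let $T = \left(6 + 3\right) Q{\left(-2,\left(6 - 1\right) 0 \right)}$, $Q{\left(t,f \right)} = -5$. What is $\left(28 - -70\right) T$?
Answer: $-4410$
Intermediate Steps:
$T = -45$ ($T = \left(6 + 3\right) \left(-5\right) = 9 \left(-5\right) = -45$)
$\left(28 - -70\right) T = \left(28 - -70\right) \left(-45\right) = \left(28 + 70\right) \left(-45\right) = 98 \left(-45\right) = -4410$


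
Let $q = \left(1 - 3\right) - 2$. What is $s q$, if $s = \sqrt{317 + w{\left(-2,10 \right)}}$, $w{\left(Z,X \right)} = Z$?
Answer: $- 12 \sqrt{35} \approx -70.993$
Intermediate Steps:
$q = -4$ ($q = -2 - 2 = -4$)
$s = 3 \sqrt{35}$ ($s = \sqrt{317 - 2} = \sqrt{315} = 3 \sqrt{35} \approx 17.748$)
$s q = 3 \sqrt{35} \left(-4\right) = - 12 \sqrt{35}$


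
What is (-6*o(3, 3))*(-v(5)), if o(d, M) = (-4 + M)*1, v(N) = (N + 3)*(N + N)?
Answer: -480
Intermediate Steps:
v(N) = 2*N*(3 + N) (v(N) = (3 + N)*(2*N) = 2*N*(3 + N))
o(d, M) = -4 + M
(-6*o(3, 3))*(-v(5)) = (-6*(-4 + 3))*(-2*5*(3 + 5)) = (-6*(-1))*(-2*5*8) = 6*(-1*80) = 6*(-80) = -480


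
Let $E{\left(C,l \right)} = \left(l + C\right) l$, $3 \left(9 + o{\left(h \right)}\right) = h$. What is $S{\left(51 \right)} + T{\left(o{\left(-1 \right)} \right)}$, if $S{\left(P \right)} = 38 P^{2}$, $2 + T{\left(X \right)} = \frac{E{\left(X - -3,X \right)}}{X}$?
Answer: $\frac{296461}{3} \approx 98820.0$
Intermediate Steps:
$o{\left(h \right)} = -9 + \frac{h}{3}$
$E{\left(C,l \right)} = l \left(C + l\right)$ ($E{\left(C,l \right)} = \left(C + l\right) l = l \left(C + l\right)$)
$T{\left(X \right)} = 1 + 2 X$ ($T{\left(X \right)} = -2 + \frac{X \left(\left(X - -3\right) + X\right)}{X} = -2 + \frac{X \left(\left(X + 3\right) + X\right)}{X} = -2 + \frac{X \left(\left(3 + X\right) + X\right)}{X} = -2 + \frac{X \left(3 + 2 X\right)}{X} = -2 + \left(3 + 2 X\right) = 1 + 2 X$)
$S{\left(51 \right)} + T{\left(o{\left(-1 \right)} \right)} = 38 \cdot 51^{2} + \left(1 + 2 \left(-9 + \frac{1}{3} \left(-1\right)\right)\right) = 38 \cdot 2601 + \left(1 + 2 \left(-9 - \frac{1}{3}\right)\right) = 98838 + \left(1 + 2 \left(- \frac{28}{3}\right)\right) = 98838 + \left(1 - \frac{56}{3}\right) = 98838 - \frac{53}{3} = \frac{296461}{3}$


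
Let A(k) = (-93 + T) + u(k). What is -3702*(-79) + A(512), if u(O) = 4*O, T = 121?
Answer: 294534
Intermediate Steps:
A(k) = 28 + 4*k (A(k) = (-93 + 121) + 4*k = 28 + 4*k)
-3702*(-79) + A(512) = -3702*(-79) + (28 + 4*512) = 292458 + (28 + 2048) = 292458 + 2076 = 294534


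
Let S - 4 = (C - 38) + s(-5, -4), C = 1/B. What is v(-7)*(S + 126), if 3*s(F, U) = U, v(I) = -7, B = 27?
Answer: -17143/27 ≈ -634.93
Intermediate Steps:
s(F, U) = U/3
C = 1/27 ≈ 0.037037
S = -953/27 (S = 4 + ((1/27 - 38) + (⅓)*(-4)) = 4 + (-1025/27 - 4/3) = 4 - 1061/27 = -953/27 ≈ -35.296)
v(-7)*(S + 126) = -7*(-953/27 + 126) = -7*2449/27 = -17143/27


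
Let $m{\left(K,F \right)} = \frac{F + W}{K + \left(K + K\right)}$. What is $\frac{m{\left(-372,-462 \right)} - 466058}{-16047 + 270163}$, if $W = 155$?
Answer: $- \frac{520120421}{283593456} \approx -1.834$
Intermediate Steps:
$m{\left(K,F \right)} = \frac{155 + F}{3 K}$ ($m{\left(K,F \right)} = \frac{F + 155}{K + \left(K + K\right)} = \frac{155 + F}{K + 2 K} = \frac{155 + F}{3 K}$)
$\frac{m{\left(-372,-462 \right)} - 466058}{-16047 + 270163} = \frac{\frac{155 - 462}{3 \left(-372\right)} - 466058}{-16047 + 270163} = \frac{\frac{1}{3} \left(- \frac{1}{372}\right) \left(-307\right) - 466058}{254116} = \left(\frac{307}{1116} - 466058\right) \frac{1}{254116} = \left(- \frac{520120421}{1116}\right) \frac{1}{254116} = - \frac{520120421}{283593456}$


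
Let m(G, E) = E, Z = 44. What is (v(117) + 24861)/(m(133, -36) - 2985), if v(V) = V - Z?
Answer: -24934/3021 ≈ -8.2536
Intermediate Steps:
v(V) = -44 + V (v(V) = V - 1*44 = V - 44 = -44 + V)
(v(117) + 24861)/(m(133, -36) - 2985) = ((-44 + 117) + 24861)/(-36 - 2985) = (73 + 24861)/(-3021) = 24934*(-1/3021) = -24934/3021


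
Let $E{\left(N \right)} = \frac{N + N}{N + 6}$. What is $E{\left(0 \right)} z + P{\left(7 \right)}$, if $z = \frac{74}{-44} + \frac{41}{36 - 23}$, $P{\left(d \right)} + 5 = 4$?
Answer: $-1$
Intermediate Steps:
$P{\left(d \right)} = -1$ ($P{\left(d \right)} = -5 + 4 = -1$)
$E{\left(N \right)} = \frac{2 N}{6 + N}$
$z = \frac{421}{286}$ ($z = 74 \left(- \frac{1}{44}\right) + \frac{41}{13} = - \frac{37}{22} + 41 \cdot \frac{1}{13} = - \frac{37}{22} + \frac{41}{13} = \frac{421}{286} \approx 1.472$)
$E{\left(0 \right)} z + P{\left(7 \right)} = 2 \cdot 0 \frac{1}{6 + 0} \cdot \frac{421}{286} - 1 = 2 \cdot 0 \cdot \frac{1}{6} \cdot \frac{421}{286} - 1 = 0 \cdot \frac{421}{286} - 1 = 0 - 1 = -1$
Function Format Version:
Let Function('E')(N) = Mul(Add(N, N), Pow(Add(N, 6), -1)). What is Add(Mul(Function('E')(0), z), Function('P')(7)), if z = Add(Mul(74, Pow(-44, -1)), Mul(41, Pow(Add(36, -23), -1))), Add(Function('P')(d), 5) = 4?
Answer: -1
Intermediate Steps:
Function('P')(d) = -1 (Function('P')(d) = Add(-5, 4) = -1)
Function('E')(N) = Mul(2, N, Pow(Add(6, N), -1)) (Function('E')(N) = Mul(Mul(2, N), Pow(Add(6, N), -1)) = Mul(2, N, Pow(Add(6, N), -1)))
z = Rational(421, 286) (z = Add(Mul(74, Rational(-1, 44)), Mul(41, Pow(13, -1))) = Add(Rational(-37, 22), Mul(41, Rational(1, 13))) = Add(Rational(-37, 22), Rational(41, 13)) = Rational(421, 286) ≈ 1.4720)
Add(Mul(Function('E')(0), z), Function('P')(7)) = Add(Mul(Mul(2, 0, Pow(Add(6, 0), -1)), Rational(421, 286)), -1) = Add(Mul(Mul(2, 0, Pow(6, -1)), Rational(421, 286)), -1) = Add(Mul(Mul(2, 0, Rational(1, 6)), Rational(421, 286)), -1) = Add(Mul(0, Rational(421, 286)), -1) = Add(0, -1) = -1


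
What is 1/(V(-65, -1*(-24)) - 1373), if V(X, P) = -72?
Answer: -1/1445 ≈ -0.00069204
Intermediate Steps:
1/(V(-65, -1*(-24)) - 1373) = 1/(-72 - 1373) = 1/(-1445) = -1/1445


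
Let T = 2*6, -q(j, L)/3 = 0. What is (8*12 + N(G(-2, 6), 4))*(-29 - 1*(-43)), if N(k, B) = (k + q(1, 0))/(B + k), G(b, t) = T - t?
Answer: 6762/5 ≈ 1352.4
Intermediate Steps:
q(j, L) = 0 (q(j, L) = -3*0 = 0)
T = 12
G(b, t) = 12 - t
N(k, B) = k/(B + k) (N(k, B) = (k + 0)/(B + k) = k/(B + k))
(8*12 + N(G(-2, 6), 4))*(-29 - 1*(-43)) = (8*12 + (12 - 1*6)/(4 + (12 - 1*6)))*(-29 - 1*(-43)) = (96 + (12 - 6)/(4 + (12 - 6)))*(-29 + 43) = (96 + 6/(4 + 6))*14 = (96 + 6/10)*14 = (96 + 6*(⅒))*14 = (96 + ⅗)*14 = (483/5)*14 = 6762/5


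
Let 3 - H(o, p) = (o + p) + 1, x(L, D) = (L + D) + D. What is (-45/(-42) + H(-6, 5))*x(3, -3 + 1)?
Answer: -57/14 ≈ -4.0714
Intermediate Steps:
x(L, D) = L + 2*D (x(L, D) = (D + L) + D = L + 2*D)
H(o, p) = 2 - o - p (H(o, p) = 3 - ((o + p) + 1) = 3 - (1 + o + p) = 3 + (-1 - o - p) = 2 - o - p)
(-45/(-42) + H(-6, 5))*x(3, -3 + 1) = (-45/(-42) + (2 - 1*(-6) - 1*5))*(3 + 2*(-3 + 1)) = (-45*(-1/42) + (2 + 6 - 5))*(3 + 2*(-2)) = (15/14 + 3)*(3 - 4) = (57/14)*(-1) = -57/14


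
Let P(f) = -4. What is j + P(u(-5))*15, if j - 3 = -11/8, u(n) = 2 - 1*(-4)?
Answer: -467/8 ≈ -58.375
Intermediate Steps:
u(n) = 6 (u(n) = 2 + 4 = 6)
j = 13/8 (j = 3 - 11/8 = 13/8 ≈ 1.6250)
j + P(u(-5))*15 = 13/8 - 4*15 = 13/8 - 60 = -467/8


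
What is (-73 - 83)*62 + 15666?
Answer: 5994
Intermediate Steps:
(-73 - 83)*62 + 15666 = -156*62 + 15666 = -9672 + 15666 = 5994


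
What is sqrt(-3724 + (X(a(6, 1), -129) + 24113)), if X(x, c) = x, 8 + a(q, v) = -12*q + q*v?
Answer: sqrt(20315) ≈ 142.53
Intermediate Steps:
a(q, v) = -8 - 12*q + q*v (a(q, v) = -8 + (-12*q + q*v) = -8 - 12*q + q*v)
sqrt(-3724 + (X(a(6, 1), -129) + 24113)) = sqrt(-3724 + ((-8 - 12*6 + 6*1) + 24113)) = sqrt(-3724 + ((-8 - 72 + 6) + 24113)) = sqrt(-3724 + (-74 + 24113)) = sqrt(-3724 + 24039) = sqrt(20315)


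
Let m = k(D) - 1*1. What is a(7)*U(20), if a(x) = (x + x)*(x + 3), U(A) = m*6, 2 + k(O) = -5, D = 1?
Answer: -6720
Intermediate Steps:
k(O) = -7 (k(O) = -2 - 5 = -7)
m = -8 (m = -7 - 1*1 = -7 - 1 = -8)
U(A) = -48 (U(A) = -8*6 = -48)
a(x) = 2*x*(3 + x) (a(x) = (2*x)*(3 + x) = 2*x*(3 + x))
a(7)*U(20) = (2*7*(3 + 7))*(-48) = (2*7*10)*(-48) = 140*(-48) = -6720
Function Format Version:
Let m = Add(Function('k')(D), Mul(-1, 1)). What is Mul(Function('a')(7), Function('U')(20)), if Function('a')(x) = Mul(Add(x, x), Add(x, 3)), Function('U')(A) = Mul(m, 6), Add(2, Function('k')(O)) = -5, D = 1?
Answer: -6720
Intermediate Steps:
Function('k')(O) = -7 (Function('k')(O) = Add(-2, -5) = -7)
m = -8 (m = Add(-7, Mul(-1, 1)) = Add(-7, -1) = -8)
Function('U')(A) = -48 (Function('U')(A) = Mul(-8, 6) = -48)
Function('a')(x) = Mul(2, x, Add(3, x)) (Function('a')(x) = Mul(Mul(2, x), Add(3, x)) = Mul(2, x, Add(3, x)))
Mul(Function('a')(7), Function('U')(20)) = Mul(Mul(2, 7, Add(3, 7)), -48) = Mul(Mul(2, 7, 10), -48) = Mul(140, -48) = -6720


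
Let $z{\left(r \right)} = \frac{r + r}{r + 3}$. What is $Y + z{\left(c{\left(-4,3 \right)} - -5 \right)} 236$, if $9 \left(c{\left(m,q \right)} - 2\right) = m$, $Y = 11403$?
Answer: $\frac{504253}{43} \approx 11727.0$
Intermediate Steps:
$c{\left(m,q \right)} = 2 + \frac{m}{9}$
$z{\left(r \right)} = \frac{2 r}{3 + r}$
$Y + z{\left(c{\left(-4,3 \right)} - -5 \right)} 236 = 11403 + \frac{2 \left(\left(2 + \frac{1}{9} \left(-4\right)\right) - -5\right)}{3 + \left(\left(2 + \frac{1}{9} \left(-4\right)\right) - -5\right)} 236 = 11403 + \frac{2 \left(\left(2 - \frac{4}{9}\right) + 5\right)}{3 + \left(\left(2 - \frac{4}{9}\right) + 5\right)} 236 = 11403 + \frac{2 \left(\frac{14}{9} + 5\right)}{3 + \left(\frac{14}{9} + 5\right)} 236 = 11403 + 2 \cdot \frac{59}{9} \frac{1}{3 + \frac{59}{9}} \cdot 236 = 11403 + 2 \cdot \frac{59}{9} \frac{1}{\frac{86}{9}} \cdot 236 = 11403 + 2 \cdot \frac{59}{9} \cdot \frac{9}{86} \cdot 236 = 11403 + \frac{59}{43} \cdot 236 = 11403 + \frac{13924}{43} = \frac{504253}{43}$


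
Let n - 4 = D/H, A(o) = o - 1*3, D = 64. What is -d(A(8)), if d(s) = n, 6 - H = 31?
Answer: -36/25 ≈ -1.4400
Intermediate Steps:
A(o) = -3 + o (A(o) = o - 3 = -3 + o)
H = -25 (H = 6 - 1*31 = 6 - 31 = -25)
n = 36/25 (n = 4 + 64/(-25) = 4 + 64*(-1/25) = 4 - 64/25 = 36/25 ≈ 1.4400)
d(s) = 36/25
-d(A(8)) = -1*36/25 = -36/25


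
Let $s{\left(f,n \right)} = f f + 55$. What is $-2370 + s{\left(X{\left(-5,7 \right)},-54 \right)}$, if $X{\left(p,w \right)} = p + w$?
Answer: $-2311$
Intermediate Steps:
$s{\left(f,n \right)} = 55 + f^{2}$ ($s{\left(f,n \right)} = f^{2} + 55 = 55 + f^{2}$)
$-2370 + s{\left(X{\left(-5,7 \right)},-54 \right)} = -2370 + \left(55 + \left(-5 + 7\right)^{2}\right) = -2370 + \left(55 + 2^{2}\right) = -2370 + \left(55 + 4\right) = -2370 + 59 = -2311$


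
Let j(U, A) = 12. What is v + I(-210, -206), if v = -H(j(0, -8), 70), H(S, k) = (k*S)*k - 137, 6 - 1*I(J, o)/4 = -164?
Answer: -57983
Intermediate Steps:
I(J, o) = 680 (I(J, o) = 24 - 4*(-164) = 24 + 656 = 680)
H(S, k) = -137 + S*k**2 (H(S, k) = (S*k)*k - 137 = S*k**2 - 137 = -137 + S*k**2)
v = -58663 (v = -(-137 + 12*70**2) = -(-137 + 12*4900) = -(-137 + 58800) = -1*58663 = -58663)
v + I(-210, -206) = -58663 + 680 = -57983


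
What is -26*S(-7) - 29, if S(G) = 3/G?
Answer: -125/7 ≈ -17.857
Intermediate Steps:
-26*S(-7) - 29 = -78/(-7) - 29 = -78*(-1)/7 - 29 = -26*(-3/7) - 29 = 78/7 - 29 = -125/7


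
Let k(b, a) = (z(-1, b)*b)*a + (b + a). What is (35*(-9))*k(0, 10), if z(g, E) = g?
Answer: -3150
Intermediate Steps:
k(b, a) = a + b - a*b (k(b, a) = (-b)*a + (b + a) = -a*b + (a + b) = a + b - a*b)
(35*(-9))*k(0, 10) = (35*(-9))*(10 + 0 - 1*10*0) = -315*(10 + 0 + 0) = -315*10 = -3150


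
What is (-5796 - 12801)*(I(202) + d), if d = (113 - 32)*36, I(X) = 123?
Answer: -56516283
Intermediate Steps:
d = 2916 (d = 81*36 = 2916)
(-5796 - 12801)*(I(202) + d) = (-5796 - 12801)*(123 + 2916) = -18597*3039 = -56516283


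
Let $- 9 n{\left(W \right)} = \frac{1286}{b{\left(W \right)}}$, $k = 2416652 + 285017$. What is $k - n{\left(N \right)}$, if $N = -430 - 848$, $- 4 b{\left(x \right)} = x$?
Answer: $\frac{15537300991}{5751} \approx 2.7017 \cdot 10^{6}$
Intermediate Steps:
$b{\left(x \right)} = - \frac{x}{4}$
$k = 2701669$
$N = -1278$ ($N = -430 - 848 = -1278$)
$n{\left(W \right)} = \frac{5144}{9 W}$ ($n{\left(W \right)} = - \frac{1286 \frac{1}{\left(- \frac{1}{4}\right) W}}{9} = - \frac{1286 \left(- \frac{4}{W}\right)}{9} = - \frac{\left(-5144\right) \frac{1}{W}}{9} = \frac{5144}{9 W}$)
$k - n{\left(N \right)} = 2701669 - \frac{5144}{9 \left(-1278\right)} = 2701669 - \frac{5144}{9} \left(- \frac{1}{1278}\right) = 2701669 - - \frac{2572}{5751} = 2701669 + \frac{2572}{5751} = \frac{15537300991}{5751}$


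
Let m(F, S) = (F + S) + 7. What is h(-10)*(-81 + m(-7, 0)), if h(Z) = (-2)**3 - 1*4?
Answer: 972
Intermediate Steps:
h(Z) = -12 (h(Z) = -8 - 4 = -12)
m(F, S) = 7 + F + S
h(-10)*(-81 + m(-7, 0)) = -12*(-81 + (7 - 7 + 0)) = -12*(-81 + 0) = -12*(-81) = 972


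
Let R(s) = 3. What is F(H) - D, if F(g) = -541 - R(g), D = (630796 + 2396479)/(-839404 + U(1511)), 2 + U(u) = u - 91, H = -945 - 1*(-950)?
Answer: -452837109/837986 ≈ -540.39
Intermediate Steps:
H = 5 (H = -945 + 950 = 5)
U(u) = -93 + u (U(u) = -2 + (u - 91) = -2 + (-91 + u) = -93 + u)
D = -3027275/837986 (D = (630796 + 2396479)/(-839404 + (-93 + 1511)) = 3027275/(-839404 + 1418) = 3027275/(-837986) = 3027275*(-1/837986) = -3027275/837986 ≈ -3.6126)
F(g) = -544 (F(g) = -541 - 1*3 = -541 - 3 = -544)
F(H) - D = -544 - 1*(-3027275/837986) = -544 + 3027275/837986 = -452837109/837986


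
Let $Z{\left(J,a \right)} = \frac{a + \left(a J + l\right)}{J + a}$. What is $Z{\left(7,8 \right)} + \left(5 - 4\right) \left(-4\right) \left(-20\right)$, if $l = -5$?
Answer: $\frac{1259}{15} \approx 83.933$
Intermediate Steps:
$Z{\left(J,a \right)} = \frac{-5 + a + J a}{J + a}$ ($Z{\left(J,a \right)} = \frac{a + \left(a J - 5\right)}{J + a} = \frac{a + \left(J a - 5\right)}{J + a} = \frac{a + \left(-5 + J a\right)}{J + a} = \frac{-5 + a + J a}{J + a}$)
$Z{\left(7,8 \right)} + \left(5 - 4\right) \left(-4\right) \left(-20\right) = \frac{-5 + 8 + 7 \cdot 8}{7 + 8} + \left(5 - 4\right) \left(-4\right) \left(-20\right) = \frac{-5 + 8 + 56}{15} + 1 \left(-4\right) \left(-20\right) = \frac{1}{15} \cdot 59 - -80 = \frac{59}{15} + 80 = \frac{1259}{15}$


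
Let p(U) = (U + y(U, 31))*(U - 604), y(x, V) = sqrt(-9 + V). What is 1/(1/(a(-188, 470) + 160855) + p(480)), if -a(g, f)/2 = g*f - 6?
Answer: -6783195762169293/403697260581639560353 + 14131657838556*sqrt(22)/403697260581639560353 ≈ -1.6638e-5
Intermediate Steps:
a(g, f) = 12 - 2*f*g (a(g, f) = -2*(g*f - 6) = -2*(f*g - 6) = -2*(-6 + f*g) = 12 - 2*f*g)
p(U) = (-604 + U)*(U + sqrt(22)) (p(U) = (U + sqrt(-9 + 31))*(U - 604) = (U + sqrt(22))*(-604 + U) = (-604 + U)*(U + sqrt(22)))
1/(1/(a(-188, 470) + 160855) + p(480)) = 1/(1/((12 - 2*470*(-188)) + 160855) + (480**2 - 604*480 - 604*sqrt(22) + 480*sqrt(22))) = 1/(1/((12 + 176720) + 160855) + (230400 - 289920 - 604*sqrt(22) + 480*sqrt(22))) = 1/(1/(176732 + 160855) + (-59520 - 124*sqrt(22))) = 1/(1/337587 + (-59520 - 124*sqrt(22))) = 1/(-20093178239/337587 - 124*sqrt(22))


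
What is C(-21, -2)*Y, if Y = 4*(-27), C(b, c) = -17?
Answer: 1836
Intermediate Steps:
Y = -108
C(-21, -2)*Y = -17*(-108) = 1836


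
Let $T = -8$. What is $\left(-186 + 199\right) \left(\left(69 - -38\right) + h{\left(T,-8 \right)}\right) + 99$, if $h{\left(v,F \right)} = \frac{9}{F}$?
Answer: $\frac{11803}{8} \approx 1475.4$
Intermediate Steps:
$\left(-186 + 199\right) \left(\left(69 - -38\right) + h{\left(T,-8 \right)}\right) + 99 = \left(-186 + 199\right) \left(\left(69 - -38\right) + \frac{9}{-8}\right) + 99 = 13 \left(\left(69 + 38\right) + 9 \left(- \frac{1}{8}\right)\right) + 99 = 13 \left(107 - \frac{9}{8}\right) + 99 = 13 \cdot \frac{847}{8} + 99 = \frac{11011}{8} + 99 = \frac{11803}{8}$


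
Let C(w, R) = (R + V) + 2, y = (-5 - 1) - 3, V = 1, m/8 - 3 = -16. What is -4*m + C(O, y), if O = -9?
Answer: 410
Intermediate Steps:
m = -104 (m = 24 + 8*(-16) = 24 - 128 = -104)
y = -9 (y = -6 - 3 = -9)
C(w, R) = 3 + R (C(w, R) = (R + 1) + 2 = (1 + R) + 2 = 3 + R)
-4*m + C(O, y) = -4*(-104) + (3 - 9) = 416 - 6 = 410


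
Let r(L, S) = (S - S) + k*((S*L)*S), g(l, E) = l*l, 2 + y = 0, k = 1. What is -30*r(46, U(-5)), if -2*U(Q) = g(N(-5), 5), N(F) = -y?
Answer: -5520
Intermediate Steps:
y = -2 (y = -2 + 0 = -2)
N(F) = 2 (N(F) = -1*(-2) = 2)
g(l, E) = l**2
U(Q) = -2 (U(Q) = -1/2*2**2 = -1/2*4 = -2)
r(L, S) = L*S**2 (r(L, S) = (S - S) + 1*((S*L)*S) = 0 + 1*((L*S)*S) = 0 + 1*(L*S**2) = 0 + L*S**2 = L*S**2)
-30*r(46, U(-5)) = -1380*(-2)**2 = -1380*4 = -30*184 = -5520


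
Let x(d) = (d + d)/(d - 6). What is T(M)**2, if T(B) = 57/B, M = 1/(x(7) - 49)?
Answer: 3980025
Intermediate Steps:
x(d) = 2*d/(-6 + d) (x(d) = (2*d)/(-6 + d) = 2*d/(-6 + d))
M = -1/35 (M = 1/(2*7/(-6 + 7) - 49) = 1/(2*7/1 - 49) = 1/(2*7*1 - 49) = 1/(14 - 49) = 1/(-35) = -1/35 ≈ -0.028571)
T(M)**2 = (57/(-1/35))**2 = (57*(-35))**2 = (-1995)**2 = 3980025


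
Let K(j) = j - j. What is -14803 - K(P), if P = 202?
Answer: -14803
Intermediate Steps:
K(j) = 0
-14803 - K(P) = -14803 - 1*0 = -14803 + 0 = -14803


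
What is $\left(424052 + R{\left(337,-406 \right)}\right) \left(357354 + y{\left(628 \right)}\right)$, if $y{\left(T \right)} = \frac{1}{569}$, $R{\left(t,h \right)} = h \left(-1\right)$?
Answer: $\frac{86306924215566}{569} \approx 1.5168 \cdot 10^{11}$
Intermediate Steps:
$R{\left(t,h \right)} = - h$
$y{\left(T \right)} = \frac{1}{569}$
$\left(424052 + R{\left(337,-406 \right)}\right) \left(357354 + y{\left(628 \right)}\right) = \left(424052 - -406\right) \left(357354 + \frac{1}{569}\right) = \left(424052 + 406\right) \frac{203334427}{569} = 424458 \cdot \frac{203334427}{569} = \frac{86306924215566}{569}$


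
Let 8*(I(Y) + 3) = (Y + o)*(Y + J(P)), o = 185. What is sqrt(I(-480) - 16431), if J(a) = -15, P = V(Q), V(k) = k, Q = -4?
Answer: 21*sqrt(66)/4 ≈ 42.651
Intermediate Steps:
P = -4
I(Y) = -3 + (-15 + Y)*(185 + Y)/8 (I(Y) = -3 + ((Y + 185)*(Y - 15))/8 = -3 + ((185 + Y)*(-15 + Y))/8 = -3 + ((-15 + Y)*(185 + Y))/8 = -3 + (-15 + Y)*(185 + Y)/8)
sqrt(I(-480) - 16431) = sqrt((-2799/8 + (1/8)*(-480)**2 + (85/4)*(-480)) - 16431) = sqrt((-2799/8 + (1/8)*230400 - 10200) - 16431) = sqrt((-2799/8 + 28800 - 10200) - 16431) = sqrt(146001/8 - 16431) = sqrt(14553/8) = 21*sqrt(66)/4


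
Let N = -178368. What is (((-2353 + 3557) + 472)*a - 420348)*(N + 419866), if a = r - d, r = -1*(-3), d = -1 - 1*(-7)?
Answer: -102727453248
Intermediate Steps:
d = 6 (d = -1 + 7 = 6)
r = 3
a = -3 (a = 3 - 1*6 = 3 - 6 = -3)
(((-2353 + 3557) + 472)*a - 420348)*(N + 419866) = (((-2353 + 3557) + 472)*(-3) - 420348)*(-178368 + 419866) = ((1204 + 472)*(-3) - 420348)*241498 = (1676*(-3) - 420348)*241498 = (-5028 - 420348)*241498 = -425376*241498 = -102727453248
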